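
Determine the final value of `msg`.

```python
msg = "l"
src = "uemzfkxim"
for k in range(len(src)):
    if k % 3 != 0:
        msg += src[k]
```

k=0: skip
k=1: add 'e' → 'le'
k=2: add 'm' → 'lem'
k=3: skip
k=4: add 'f' → 'lemf'
k=5: add 'k' → 'lemfk'
k=6: skip
k=7: add 'i' → 'lemfki'
k=8: add 'm' → 'lemfkim'

'lemfkim'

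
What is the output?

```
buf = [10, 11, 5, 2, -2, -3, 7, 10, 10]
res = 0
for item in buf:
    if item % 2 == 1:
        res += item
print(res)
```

20

item=10: not odd
item=11: odd, res = 0+11 = 11
item=5: odd, res = 11+5 = 16
item=2: not odd
item=-2: not odd
item=-3: odd, res = 16+(-3) = 13
item=7: odd, res = 13+7 = 20
item=10: not odd
item=10: not odd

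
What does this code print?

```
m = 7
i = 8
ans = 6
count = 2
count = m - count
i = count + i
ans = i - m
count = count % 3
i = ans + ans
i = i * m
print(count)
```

2

count = 7-2 = 5
i = 5+8 = 13
ans = 13-7 = 6
count = 5%3 = 2
i = 6+6 = 12
i = 12*7 = 84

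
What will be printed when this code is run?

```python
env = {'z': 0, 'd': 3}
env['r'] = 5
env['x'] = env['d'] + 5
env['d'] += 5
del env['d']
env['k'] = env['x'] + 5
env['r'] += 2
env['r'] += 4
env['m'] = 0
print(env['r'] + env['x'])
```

env['r'] = 5 → {'z': 0, 'd': 3, 'r': 5}
env['x'] = env['d']+5 = 8 → {'z': 0, 'd': 3, 'r': 5, 'x': 8}
env['d'] = 3+5 = 8 → {'z': 0, 'd': 8, 'r': 5, 'x': 8}
del 'd' → {'z': 0, 'r': 5, 'x': 8}
env['k'] = env['x']+5 = 13 → {'z': 0, 'r': 5, 'x': 8, 'k': 13}
env['r'] = 5+2 = 7 → {'z': 0, 'r': 7, 'x': 8, 'k': 13}
env['r'] = 7+4 = 11 → {'z': 0, 'r': 11, 'x': 8, 'k': 13}
env['m'] = 0 → {'z': 0, 'r': 11, 'x': 8, 'k': 13, 'm': 0}
env['r']+env['x'] = 11+8 = 19

19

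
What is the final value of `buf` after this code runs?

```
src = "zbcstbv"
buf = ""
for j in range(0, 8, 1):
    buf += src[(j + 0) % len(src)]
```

'zbcstbvz'

j=0: add src[0]='z' → 'z'
j=1: add src[1]='b' → 'zb'
j=2: add src[2]='c' → 'zbc'
j=3: add src[3]='s' → 'zbcs'
j=4: add src[4]='t' → 'zbcst'
j=5: add src[5]='b' → 'zbcstb'
j=6: add src[6]='v' → 'zbcstbv'
j=7: add src[0]='z' → 'zbcstbvz'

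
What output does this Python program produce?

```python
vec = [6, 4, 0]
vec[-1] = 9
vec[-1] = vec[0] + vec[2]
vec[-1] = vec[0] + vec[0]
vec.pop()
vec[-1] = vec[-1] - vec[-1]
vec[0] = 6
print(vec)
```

vec[-1] = 9 → [6, 4, 9]
vec[-1] = vec[0]+vec[2] = 6+9 = 15 → [6, 4, 15]
vec[-1] = vec[0]+vec[0] = 6+6 = 12 → [6, 4, 12]
pop() removes 12 → [6, 4]
vec[-1] = vec[-1]-vec[-1] = 4-4 = 0 → [6, 0]
vec[0] = 6 → [6, 0]

[6, 0]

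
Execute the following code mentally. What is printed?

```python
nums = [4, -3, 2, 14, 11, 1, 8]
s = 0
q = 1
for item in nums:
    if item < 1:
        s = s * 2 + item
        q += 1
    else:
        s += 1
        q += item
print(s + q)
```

item=4: not <1, s = 0+1 = 1; q=5
item=-3: <1, s = 1*2+(-3) = -1; q=6
item=2: not <1, s = (-1)+1 = 0; q=8
item=14: not <1, s = 0+1 = 1; q=22
item=11: not <1, s = 1+1 = 2; q=33
item=1: not <1, s = 2+1 = 3; q=34
item=8: not <1, s = 3+1 = 4; q=42
s+q = 4+42 = 46

46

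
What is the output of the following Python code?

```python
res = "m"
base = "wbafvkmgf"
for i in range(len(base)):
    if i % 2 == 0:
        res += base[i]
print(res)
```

i=0: add 'w' → 'mw'
i=1: skip
i=2: add 'a' → 'mwa'
i=3: skip
i=4: add 'v' → 'mwav'
i=5: skip
i=6: add 'm' → 'mwavm'
i=7: skip
i=8: add 'f' → 'mwavmf'

mwavmf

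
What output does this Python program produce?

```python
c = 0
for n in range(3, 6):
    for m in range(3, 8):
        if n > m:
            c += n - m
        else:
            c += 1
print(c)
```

n=3,m=3: not 3>3, c = 0+1 = 1
n=3,m=4: not 3>4, c = 1+1 = 2
n=3,m=5: not 3>5, c = 2+1 = 3
n=3,m=6: not 3>6, c = 3+1 = 4
n=3,m=7: not 3>7, c = 4+1 = 5
n=4,m=3: 4>3, c = 5+1 = 6
n=4,m=4: not 4>4, c = 6+1 = 7
n=4,m=5: not 4>5, c = 7+1 = 8
n=4,m=6: not 4>6, c = 8+1 = 9
n=4,m=7: not 4>7, c = 9+1 = 10
n=5,m=3: 5>3, c = 10+2 = 12
n=5,m=4: 5>4, c = 12+1 = 13
n=5,m=5: not 5>5, c = 13+1 = 14
n=5,m=6: not 5>6, c = 14+1 = 15
n=5,m=7: not 5>7, c = 15+1 = 16

16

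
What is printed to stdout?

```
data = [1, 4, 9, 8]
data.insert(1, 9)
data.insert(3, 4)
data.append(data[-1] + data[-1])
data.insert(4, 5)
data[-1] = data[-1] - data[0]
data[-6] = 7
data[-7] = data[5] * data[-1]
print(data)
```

[1, 135, 7, 4, 5, 9, 8, 15]

insert 9 at 1 → [1, 9, 4, 9, 8]
insert 4 at 3 → [1, 9, 4, 4, 9, 8]
append data[-1]+data[-1] = 8+8 = 16 → [1, 9, 4, 4, 9, 8, 16]
insert 5 at 4 → [1, 9, 4, 4, 5, 9, 8, 16]
data[-1] = data[-1]-data[0] = 16-1 = 15 → [1, 9, 4, 4, 5, 9, 8, 15]
data[-6] = 7 → [1, 9, 7, 4, 5, 9, 8, 15]
data[-7] = data[5]*data[-1] = 9*15 = 135 → [1, 135, 7, 4, 5, 9, 8, 15]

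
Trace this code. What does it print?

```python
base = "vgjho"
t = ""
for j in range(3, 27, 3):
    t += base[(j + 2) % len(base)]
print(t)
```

vhgojvhg

j=3: add base[0]='v' → 'v'
j=6: add base[3]='h' → 'vh'
j=9: add base[1]='g' → 'vhg'
j=12: add base[4]='o' → 'vhgo'
j=15: add base[2]='j' → 'vhgoj'
j=18: add base[0]='v' → 'vhgojv'
j=21: add base[3]='h' → 'vhgojvh'
j=24: add base[1]='g' → 'vhgojvhg'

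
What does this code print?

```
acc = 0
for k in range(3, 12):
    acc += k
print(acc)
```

k=3: acc = 0+3 = 3
k=4: acc = 3+4 = 7
k=5: acc = 7+5 = 12
k=6: acc = 12+6 = 18
k=7: acc = 18+7 = 25
k=8: acc = 25+8 = 33
k=9: acc = 33+9 = 42
k=10: acc = 42+10 = 52
k=11: acc = 52+11 = 63

63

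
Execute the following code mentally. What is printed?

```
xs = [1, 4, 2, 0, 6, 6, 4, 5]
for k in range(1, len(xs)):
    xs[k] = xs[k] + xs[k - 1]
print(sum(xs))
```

k=1: xs[1] = 4+1 = 5 → [1, 5, 2, 0, 6, 6, 4, 5]
k=2: xs[2] = 2+5 = 7 → [1, 5, 7, 0, 6, 6, 4, 5]
k=3: xs[3] = 0+7 = 7 → [1, 5, 7, 7, 6, 6, 4, 5]
k=4: xs[4] = 6+7 = 13 → [1, 5, 7, 7, 13, 6, 4, 5]
k=5: xs[5] = 6+13 = 19 → [1, 5, 7, 7, 13, 19, 4, 5]
k=6: xs[6] = 4+19 = 23 → [1, 5, 7, 7, 13, 19, 23, 5]
k=7: xs[7] = 5+23 = 28 → [1, 5, 7, 7, 13, 19, 23, 28]
sum = 103

103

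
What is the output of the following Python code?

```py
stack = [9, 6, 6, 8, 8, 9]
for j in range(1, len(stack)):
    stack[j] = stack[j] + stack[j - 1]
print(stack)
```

j=1: stack[1] = 6+9 = 15 → [9, 15, 6, 8, 8, 9]
j=2: stack[2] = 6+15 = 21 → [9, 15, 21, 8, 8, 9]
j=3: stack[3] = 8+21 = 29 → [9, 15, 21, 29, 8, 9]
j=4: stack[4] = 8+29 = 37 → [9, 15, 21, 29, 37, 9]
j=5: stack[5] = 9+37 = 46 → [9, 15, 21, 29, 37, 46]

[9, 15, 21, 29, 37, 46]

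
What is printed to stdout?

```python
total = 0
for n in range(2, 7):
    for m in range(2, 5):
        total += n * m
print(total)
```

180

n=2,m=2: total = 0+4 = 4
n=2,m=3: total = 4+6 = 10
n=2,m=4: total = 10+8 = 18
n=3,m=2: total = 18+6 = 24
n=3,m=3: total = 24+9 = 33
n=3,m=4: total = 33+12 = 45
n=4,m=2: total = 45+8 = 53
n=4,m=3: total = 53+12 = 65
n=4,m=4: total = 65+16 = 81
n=5,m=2: total = 81+10 = 91
n=5,m=3: total = 91+15 = 106
n=5,m=4: total = 106+20 = 126
n=6,m=2: total = 126+12 = 138
n=6,m=3: total = 138+18 = 156
n=6,m=4: total = 156+24 = 180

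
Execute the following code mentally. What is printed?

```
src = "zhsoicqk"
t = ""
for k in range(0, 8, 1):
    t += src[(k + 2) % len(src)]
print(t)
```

k=0: add src[2]='s' → 's'
k=1: add src[3]='o' → 'so'
k=2: add src[4]='i' → 'soi'
k=3: add src[5]='c' → 'soic'
k=4: add src[6]='q' → 'soicq'
k=5: add src[7]='k' → 'soicqk'
k=6: add src[0]='z' → 'soicqkz'
k=7: add src[1]='h' → 'soicqkzh'

soicqkzh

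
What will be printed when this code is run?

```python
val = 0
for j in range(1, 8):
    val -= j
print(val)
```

j=1: val = 0-1 = -1
j=2: val = (-1)-2 = -3
j=3: val = (-3)-3 = -6
j=4: val = (-6)-4 = -10
j=5: val = (-10)-5 = -15
j=6: val = (-15)-6 = -21
j=7: val = (-21)-7 = -28

-28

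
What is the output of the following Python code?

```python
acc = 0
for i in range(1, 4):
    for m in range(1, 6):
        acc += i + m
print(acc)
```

i=1,m=1: acc = 0+2 = 2
i=1,m=2: acc = 2+3 = 5
i=1,m=3: acc = 5+4 = 9
i=1,m=4: acc = 9+5 = 14
i=1,m=5: acc = 14+6 = 20
i=2,m=1: acc = 20+3 = 23
i=2,m=2: acc = 23+4 = 27
i=2,m=3: acc = 27+5 = 32
i=2,m=4: acc = 32+6 = 38
i=2,m=5: acc = 38+7 = 45
i=3,m=1: acc = 45+4 = 49
i=3,m=2: acc = 49+5 = 54
i=3,m=3: acc = 54+6 = 60
i=3,m=4: acc = 60+7 = 67
i=3,m=5: acc = 67+8 = 75

75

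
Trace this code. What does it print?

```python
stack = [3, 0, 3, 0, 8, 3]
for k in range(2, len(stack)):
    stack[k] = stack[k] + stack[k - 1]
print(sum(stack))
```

k=2: stack[2] = 3+0 = 3 → [3, 0, 3, 0, 8, 3]
k=3: stack[3] = 0+3 = 3 → [3, 0, 3, 3, 8, 3]
k=4: stack[4] = 8+3 = 11 → [3, 0, 3, 3, 11, 3]
k=5: stack[5] = 3+11 = 14 → [3, 0, 3, 3, 11, 14]
sum = 34

34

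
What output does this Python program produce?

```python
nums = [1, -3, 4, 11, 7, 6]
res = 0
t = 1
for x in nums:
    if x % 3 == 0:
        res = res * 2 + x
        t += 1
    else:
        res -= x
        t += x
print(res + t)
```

-22

x=1: not %3==0, res = 0-1 = -1; t=2
x=-3: %3==0, res = (-1)*2+(-3) = -5; t=3
x=4: not %3==0, res = (-5)-4 = -9; t=7
x=11: not %3==0, res = (-9)-11 = -20; t=18
x=7: not %3==0, res = (-20)-7 = -27; t=25
x=6: %3==0, res = (-27)*2+6 = -48; t=26
res+t = (-48)+26 = -22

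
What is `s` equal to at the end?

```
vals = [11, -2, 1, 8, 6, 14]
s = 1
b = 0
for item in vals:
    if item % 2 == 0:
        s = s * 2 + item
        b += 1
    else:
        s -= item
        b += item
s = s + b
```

-110

item=11: not even, s = 1-11 = -10; b=11
item=-2: even, s = (-10)*2+(-2) = -22; b=12
item=1: not even, s = (-22)-1 = -23; b=13
item=8: even, s = (-23)*2+8 = -38; b=14
item=6: even, s = (-38)*2+6 = -70; b=15
item=14: even, s = (-70)*2+14 = -126; b=16
s+b = (-126)+16 = -110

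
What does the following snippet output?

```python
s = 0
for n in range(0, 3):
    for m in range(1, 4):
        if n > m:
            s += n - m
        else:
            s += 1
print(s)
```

n=0,m=1: not 0>1, s = 0+1 = 1
n=0,m=2: not 0>2, s = 1+1 = 2
n=0,m=3: not 0>3, s = 2+1 = 3
n=1,m=1: not 1>1, s = 3+1 = 4
n=1,m=2: not 1>2, s = 4+1 = 5
n=1,m=3: not 1>3, s = 5+1 = 6
n=2,m=1: 2>1, s = 6+1 = 7
n=2,m=2: not 2>2, s = 7+1 = 8
n=2,m=3: not 2>3, s = 8+1 = 9

9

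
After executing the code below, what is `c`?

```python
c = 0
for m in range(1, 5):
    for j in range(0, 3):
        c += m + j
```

m=1,j=0: c = 0+1 = 1
m=1,j=1: c = 1+2 = 3
m=1,j=2: c = 3+3 = 6
m=2,j=0: c = 6+2 = 8
m=2,j=1: c = 8+3 = 11
m=2,j=2: c = 11+4 = 15
m=3,j=0: c = 15+3 = 18
m=3,j=1: c = 18+4 = 22
m=3,j=2: c = 22+5 = 27
m=4,j=0: c = 27+4 = 31
m=4,j=1: c = 31+5 = 36
m=4,j=2: c = 36+6 = 42

42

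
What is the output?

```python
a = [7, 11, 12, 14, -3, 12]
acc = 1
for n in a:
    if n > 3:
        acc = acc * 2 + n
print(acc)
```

320

n=7: >3, acc = 1*2+7 = 9
n=11: >3, acc = 9*2+11 = 29
n=12: >3, acc = 29*2+12 = 70
n=14: >3, acc = 70*2+14 = 154
n=-3: not >3
n=12: >3, acc = 154*2+12 = 320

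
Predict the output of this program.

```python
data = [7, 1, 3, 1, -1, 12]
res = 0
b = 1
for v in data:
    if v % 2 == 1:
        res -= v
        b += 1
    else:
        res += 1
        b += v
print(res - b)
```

-28

v=7: odd, res = 0-7 = -7; b=2
v=1: odd, res = (-7)-1 = -8; b=3
v=3: odd, res = (-8)-3 = -11; b=4
v=1: odd, res = (-11)-1 = -12; b=5
v=-1: odd, res = (-12)-(-1) = -11; b=6
v=12: not odd, res = (-11)+1 = -10; b=18
res-b = (-10)-18 = -28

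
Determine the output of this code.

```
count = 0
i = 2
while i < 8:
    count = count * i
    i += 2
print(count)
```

0

i=2: count = 0*2 = 0
i=4: count = 0*4 = 0
i=6: count = 0*6 = 0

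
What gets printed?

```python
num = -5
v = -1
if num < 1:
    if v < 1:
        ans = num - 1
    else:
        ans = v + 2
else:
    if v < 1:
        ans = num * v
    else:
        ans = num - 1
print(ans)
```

num=-5, v=-1
num < 1 is True; v < 1 is True
→ ans = num - 1 = -6

-6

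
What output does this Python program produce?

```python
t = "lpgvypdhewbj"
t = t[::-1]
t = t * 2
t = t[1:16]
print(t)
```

bwehdpyvgpljbwe

reverse → 'jbwehdpyvgpl'
repeat ×2 → 'jbwehdpyvgpljbwehdpyvgpl'
slice [1:16] → 'bwehdpyvgpljbwe'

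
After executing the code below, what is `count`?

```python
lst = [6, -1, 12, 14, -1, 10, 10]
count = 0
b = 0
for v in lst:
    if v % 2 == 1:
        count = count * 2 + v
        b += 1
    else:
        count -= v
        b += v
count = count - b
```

-153

v=6: not odd, count = 0-6 = -6; b=6
v=-1: odd, count = (-6)*2+(-1) = -13; b=7
v=12: not odd, count = (-13)-12 = -25; b=19
v=14: not odd, count = (-25)-14 = -39; b=33
v=-1: odd, count = (-39)*2+(-1) = -79; b=34
v=10: not odd, count = (-79)-10 = -89; b=44
v=10: not odd, count = (-89)-10 = -99; b=54
count-b = (-99)-54 = -153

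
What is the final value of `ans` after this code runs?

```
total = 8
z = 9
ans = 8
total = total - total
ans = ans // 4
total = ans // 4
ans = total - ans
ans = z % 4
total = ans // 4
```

total = 8-8 = 0
ans = 8//4 = 2
total = 2//4 = 0
ans = 0-2 = -2
ans = 9%4 = 1
total = 1//4 = 0

1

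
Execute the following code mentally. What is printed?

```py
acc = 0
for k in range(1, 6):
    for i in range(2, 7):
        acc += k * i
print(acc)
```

k=1,i=2: acc = 0+2 = 2
k=1,i=3: acc = 2+3 = 5
k=1,i=4: acc = 5+4 = 9
k=1,i=5: acc = 9+5 = 14
k=1,i=6: acc = 14+6 = 20
k=2,i=2: acc = 20+4 = 24
k=2,i=3: acc = 24+6 = 30
k=2,i=4: acc = 30+8 = 38
k=2,i=5: acc = 38+10 = 48
k=2,i=6: acc = 48+12 = 60
k=3,i=2: acc = 60+6 = 66
k=3,i=3: acc = 66+9 = 75
k=3,i=4: acc = 75+12 = 87
k=3,i=5: acc = 87+15 = 102
k=3,i=6: acc = 102+18 = 120
k=4,i=2: acc = 120+8 = 128
k=4,i=3: acc = 128+12 = 140
k=4,i=4: acc = 140+16 = 156
k=4,i=5: acc = 156+20 = 176
k=4,i=6: acc = 176+24 = 200
k=5,i=2: acc = 200+10 = 210
k=5,i=3: acc = 210+15 = 225
k=5,i=4: acc = 225+20 = 245
k=5,i=5: acc = 245+25 = 270
k=5,i=6: acc = 270+30 = 300

300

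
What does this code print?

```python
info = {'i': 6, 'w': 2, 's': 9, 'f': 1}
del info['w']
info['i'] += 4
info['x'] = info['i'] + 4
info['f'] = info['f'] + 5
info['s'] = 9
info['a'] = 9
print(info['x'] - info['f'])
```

del 'w' → {'i': 6, 's': 9, 'f': 1}
info['i'] = 6+4 = 10 → {'i': 10, 's': 9, 'f': 1}
info['x'] = info['i']+4 = 14 → {'i': 10, 's': 9, 'f': 1, 'x': 14}
info['f'] = info['f']+5 = 6 → {'i': 10, 's': 9, 'f': 6, 'x': 14}
info['s'] = 9 → {'i': 10, 's': 9, 'f': 6, 'x': 14}
info['a'] = 9 → {'i': 10, 's': 9, 'f': 6, 'x': 14, 'a': 9}
info['x']-info['f'] = 14-6 = 8

8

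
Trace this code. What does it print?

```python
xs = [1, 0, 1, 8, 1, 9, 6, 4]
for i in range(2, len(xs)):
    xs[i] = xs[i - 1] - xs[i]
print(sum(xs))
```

i=2: xs[2] = 0-1 = -1 → [1, 0, -1, 8, 1, 9, 6, 4]
i=3: xs[3] = (-1)-8 = -9 → [1, 0, -1, -9, 1, 9, 6, 4]
i=4: xs[4] = (-9)-1 = -10 → [1, 0, -1, -9, -10, 9, 6, 4]
i=5: xs[5] = (-10)-9 = -19 → [1, 0, -1, -9, -10, -19, 6, 4]
i=6: xs[6] = (-19)-6 = -25 → [1, 0, -1, -9, -10, -19, -25, 4]
i=7: xs[7] = (-25)-4 = -29 → [1, 0, -1, -9, -10, -19, -25, -29]
sum = -92

-92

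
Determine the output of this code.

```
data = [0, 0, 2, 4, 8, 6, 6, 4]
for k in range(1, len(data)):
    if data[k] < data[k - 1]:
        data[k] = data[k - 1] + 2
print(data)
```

k=1: 0>=0, unchanged → [0, 0, 2, 4, 8, 6, 6, 4]
k=2: 2>=0, unchanged → [0, 0, 2, 4, 8, 6, 6, 4]
k=3: 4>=2, unchanged → [0, 0, 2, 4, 8, 6, 6, 4]
k=4: 8>=4, unchanged → [0, 0, 2, 4, 8, 6, 6, 4]
k=5: 6<8, data[5] = 8+2 = 10 → [0, 0, 2, 4, 8, 10, 6, 4]
k=6: 6<10, data[6] = 10+2 = 12 → [0, 0, 2, 4, 8, 10, 12, 4]
k=7: 4<12, data[7] = 12+2 = 14 → [0, 0, 2, 4, 8, 10, 12, 14]

[0, 0, 2, 4, 8, 10, 12, 14]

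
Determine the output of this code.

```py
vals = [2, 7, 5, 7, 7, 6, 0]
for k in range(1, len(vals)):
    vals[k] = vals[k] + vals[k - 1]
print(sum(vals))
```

142

k=1: vals[1] = 7+2 = 9 → [2, 9, 5, 7, 7, 6, 0]
k=2: vals[2] = 5+9 = 14 → [2, 9, 14, 7, 7, 6, 0]
k=3: vals[3] = 7+14 = 21 → [2, 9, 14, 21, 7, 6, 0]
k=4: vals[4] = 7+21 = 28 → [2, 9, 14, 21, 28, 6, 0]
k=5: vals[5] = 6+28 = 34 → [2, 9, 14, 21, 28, 34, 0]
k=6: vals[6] = 0+34 = 34 → [2, 9, 14, 21, 28, 34, 34]
sum = 142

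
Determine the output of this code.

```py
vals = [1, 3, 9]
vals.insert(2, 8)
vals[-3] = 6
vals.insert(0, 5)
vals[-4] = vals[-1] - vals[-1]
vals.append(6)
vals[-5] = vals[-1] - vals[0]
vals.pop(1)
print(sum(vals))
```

insert 8 at 2 → [1, 3, 8, 9]
vals[-3] = 6 → [1, 6, 8, 9]
insert 5 at 0 → [5, 1, 6, 8, 9]
vals[-4] = vals[-1]-vals[-1] = 9-9 = 0 → [5, 0, 6, 8, 9]
append 6 → [5, 0, 6, 8, 9, 6]
vals[-5] = vals[-1]-vals[0] = 6-5 = 1 → [5, 1, 6, 8, 9, 6]
pop(1) removes 1 → [5, 6, 8, 9, 6]
sum = 34

34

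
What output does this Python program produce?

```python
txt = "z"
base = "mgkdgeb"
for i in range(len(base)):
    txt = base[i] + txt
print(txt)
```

begdkgmz

i=0: prepend 'm' → 'mz'
i=1: prepend 'g' → 'gmz'
i=2: prepend 'k' → 'kgmz'
i=3: prepend 'd' → 'dkgmz'
i=4: prepend 'g' → 'gdkgmz'
i=5: prepend 'e' → 'egdkgmz'
i=6: prepend 'b' → 'begdkgmz'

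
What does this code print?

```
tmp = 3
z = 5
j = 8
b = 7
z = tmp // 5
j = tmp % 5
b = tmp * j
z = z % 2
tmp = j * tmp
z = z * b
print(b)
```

9

z = 3//5 = 0
j = 3%5 = 3
b = 3*3 = 9
z = 0%2 = 0
tmp = 3*3 = 9
z = 0*9 = 0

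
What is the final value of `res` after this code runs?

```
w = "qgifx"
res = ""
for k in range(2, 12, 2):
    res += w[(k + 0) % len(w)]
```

'ixgfq'

k=2: add w[2]='i' → 'i'
k=4: add w[4]='x' → 'ix'
k=6: add w[1]='g' → 'ixg'
k=8: add w[3]='f' → 'ixgf'
k=10: add w[0]='q' → 'ixgfq'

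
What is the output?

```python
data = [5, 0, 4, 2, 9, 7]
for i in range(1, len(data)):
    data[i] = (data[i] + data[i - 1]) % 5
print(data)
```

i=1: data[1] = (0+5)%5 = 0 → [5, 0, 4, 2, 9, 7]
i=2: data[2] = (4+0)%5 = 4 → [5, 0, 4, 2, 9, 7]
i=3: data[3] = (2+4)%5 = 1 → [5, 0, 4, 1, 9, 7]
i=4: data[4] = (9+1)%5 = 0 → [5, 0, 4, 1, 0, 7]
i=5: data[5] = (7+0)%5 = 2 → [5, 0, 4, 1, 0, 2]

[5, 0, 4, 1, 0, 2]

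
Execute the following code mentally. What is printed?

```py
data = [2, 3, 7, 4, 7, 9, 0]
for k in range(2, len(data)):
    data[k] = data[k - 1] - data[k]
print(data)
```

[2, 3, -4, -8, -15, -24, -24]

k=2: data[2] = 3-7 = -4 → [2, 3, -4, 4, 7, 9, 0]
k=3: data[3] = (-4)-4 = -8 → [2, 3, -4, -8, 7, 9, 0]
k=4: data[4] = (-8)-7 = -15 → [2, 3, -4, -8, -15, 9, 0]
k=5: data[5] = (-15)-9 = -24 → [2, 3, -4, -8, -15, -24, 0]
k=6: data[6] = (-24)-0 = -24 → [2, 3, -4, -8, -15, -24, -24]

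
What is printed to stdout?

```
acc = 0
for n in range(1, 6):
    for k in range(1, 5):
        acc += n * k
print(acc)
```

n=1,k=1: acc = 0+1 = 1
n=1,k=2: acc = 1+2 = 3
n=1,k=3: acc = 3+3 = 6
n=1,k=4: acc = 6+4 = 10
n=2,k=1: acc = 10+2 = 12
n=2,k=2: acc = 12+4 = 16
n=2,k=3: acc = 16+6 = 22
n=2,k=4: acc = 22+8 = 30
n=3,k=1: acc = 30+3 = 33
n=3,k=2: acc = 33+6 = 39
n=3,k=3: acc = 39+9 = 48
n=3,k=4: acc = 48+12 = 60
n=4,k=1: acc = 60+4 = 64
n=4,k=2: acc = 64+8 = 72
n=4,k=3: acc = 72+12 = 84
n=4,k=4: acc = 84+16 = 100
n=5,k=1: acc = 100+5 = 105
n=5,k=2: acc = 105+10 = 115
n=5,k=3: acc = 115+15 = 130
n=5,k=4: acc = 130+20 = 150

150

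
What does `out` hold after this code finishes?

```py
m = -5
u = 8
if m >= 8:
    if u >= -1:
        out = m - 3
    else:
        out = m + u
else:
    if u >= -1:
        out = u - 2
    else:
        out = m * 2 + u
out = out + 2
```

8

m=-5, u=8
m >= 8 is False; u >= -1 is True
→ out = u - 2 = 6
out = 6+2 = 8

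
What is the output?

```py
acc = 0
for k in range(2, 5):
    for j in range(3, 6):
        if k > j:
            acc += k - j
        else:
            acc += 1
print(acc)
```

k=2,j=3: not 2>3, acc = 0+1 = 1
k=2,j=4: not 2>4, acc = 1+1 = 2
k=2,j=5: not 2>5, acc = 2+1 = 3
k=3,j=3: not 3>3, acc = 3+1 = 4
k=3,j=4: not 3>4, acc = 4+1 = 5
k=3,j=5: not 3>5, acc = 5+1 = 6
k=4,j=3: 4>3, acc = 6+1 = 7
k=4,j=4: not 4>4, acc = 7+1 = 8
k=4,j=5: not 4>5, acc = 8+1 = 9

9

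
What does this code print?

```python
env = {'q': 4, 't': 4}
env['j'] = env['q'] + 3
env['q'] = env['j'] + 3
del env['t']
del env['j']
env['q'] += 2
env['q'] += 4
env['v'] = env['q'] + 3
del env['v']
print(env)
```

env['j'] = env['q']+3 = 7 → {'q': 4, 't': 4, 'j': 7}
env['q'] = env['j']+3 = 10 → {'q': 10, 't': 4, 'j': 7}
del 't' → {'q': 10, 'j': 7}
del 'j' → {'q': 10}
env['q'] = 10+2 = 12 → {'q': 12}
env['q'] = 12+4 = 16 → {'q': 16}
env['v'] = env['q']+3 = 19 → {'q': 16, 'v': 19}
del 'v' → {'q': 16}

{'q': 16}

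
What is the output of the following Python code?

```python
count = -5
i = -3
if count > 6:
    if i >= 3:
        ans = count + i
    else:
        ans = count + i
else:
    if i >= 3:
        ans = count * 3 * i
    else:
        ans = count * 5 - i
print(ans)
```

count=-5, i=-3
count > 6 is False; i >= 3 is False
→ ans = count * 5 - i = -22

-22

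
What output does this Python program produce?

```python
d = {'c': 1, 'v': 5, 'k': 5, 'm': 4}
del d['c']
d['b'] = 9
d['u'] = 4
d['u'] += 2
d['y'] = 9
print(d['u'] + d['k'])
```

del 'c' → {'v': 5, 'k': 5, 'm': 4}
d['b'] = 9 → {'v': 5, 'k': 5, 'm': 4, 'b': 9}
d['u'] = 4 → {'v': 5, 'k': 5, 'm': 4, 'b': 9, 'u': 4}
d['u'] = 4+2 = 6 → {'v': 5, 'k': 5, 'm': 4, 'b': 9, 'u': 6}
d['y'] = 9 → {'v': 5, 'k': 5, 'm': 4, 'b': 9, 'u': 6, 'y': 9}
d['u']+d['k'] = 6+5 = 11

11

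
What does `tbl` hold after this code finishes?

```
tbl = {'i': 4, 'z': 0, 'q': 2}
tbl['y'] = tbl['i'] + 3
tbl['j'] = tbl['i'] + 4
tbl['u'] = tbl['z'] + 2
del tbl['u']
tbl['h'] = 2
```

{'i': 4, 'z': 0, 'q': 2, 'y': 7, 'j': 8, 'h': 2}

tbl['y'] = tbl['i']+3 = 7 → {'i': 4, 'z': 0, 'q': 2, 'y': 7}
tbl['j'] = tbl['i']+4 = 8 → {'i': 4, 'z': 0, 'q': 2, 'y': 7, 'j': 8}
tbl['u'] = tbl['z']+2 = 2 → {'i': 4, 'z': 0, 'q': 2, 'y': 7, 'j': 8, 'u': 2}
del 'u' → {'i': 4, 'z': 0, 'q': 2, 'y': 7, 'j': 8}
tbl['h'] = 2 → {'i': 4, 'z': 0, 'q': 2, 'y': 7, 'j': 8, 'h': 2}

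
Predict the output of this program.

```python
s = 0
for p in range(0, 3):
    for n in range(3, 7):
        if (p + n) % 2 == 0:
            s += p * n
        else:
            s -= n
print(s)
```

2

p=0,n=3: odd sum, s = 0-3 = -3
p=0,n=4: even sum, s = (-3)+0 = -3
p=0,n=5: odd sum, s = (-3)-5 = -8
p=0,n=6: even sum, s = (-8)+0 = -8
p=1,n=3: even sum, s = (-8)+3 = -5
p=1,n=4: odd sum, s = (-5)-4 = -9
p=1,n=5: even sum, s = (-9)+5 = -4
p=1,n=6: odd sum, s = (-4)-6 = -10
p=2,n=3: odd sum, s = (-10)-3 = -13
p=2,n=4: even sum, s = (-13)+8 = -5
p=2,n=5: odd sum, s = (-5)-5 = -10
p=2,n=6: even sum, s = (-10)+12 = 2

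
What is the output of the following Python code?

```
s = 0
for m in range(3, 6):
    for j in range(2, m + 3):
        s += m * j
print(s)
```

m=3,j=2: s = 0+6 = 6
m=3,j=3: s = 6+9 = 15
m=3,j=4: s = 15+12 = 27
m=3,j=5: s = 27+15 = 42
m=4,j=2: s = 42+8 = 50
m=4,j=3: s = 50+12 = 62
m=4,j=4: s = 62+16 = 78
m=4,j=5: s = 78+20 = 98
m=4,j=6: s = 98+24 = 122
m=5,j=2: s = 122+10 = 132
m=5,j=3: s = 132+15 = 147
m=5,j=4: s = 147+20 = 167
m=5,j=5: s = 167+25 = 192
m=5,j=6: s = 192+30 = 222
m=5,j=7: s = 222+35 = 257

257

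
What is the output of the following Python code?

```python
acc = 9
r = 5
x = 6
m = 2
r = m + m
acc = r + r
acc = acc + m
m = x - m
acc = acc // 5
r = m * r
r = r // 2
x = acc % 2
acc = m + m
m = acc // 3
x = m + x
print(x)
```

r = 2+2 = 4
acc = 4+4 = 8
acc = 8+2 = 10
m = 6-2 = 4
acc = 10//5 = 2
r = 4*4 = 16
r = 16//2 = 8
x = 2%2 = 0
acc = 4+4 = 8
m = 8//3 = 2
x = 2+0 = 2

2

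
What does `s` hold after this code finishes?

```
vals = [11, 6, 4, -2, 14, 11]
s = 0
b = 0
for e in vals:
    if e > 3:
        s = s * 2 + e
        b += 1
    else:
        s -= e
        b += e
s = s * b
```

e=11: >3, s = 0*2+11 = 11; b=1
e=6: >3, s = 11*2+6 = 28; b=2
e=4: >3, s = 28*2+4 = 60; b=3
e=-2: not >3, s = 60-(-2) = 62; b=1
e=14: >3, s = 62*2+14 = 138; b=2
e=11: >3, s = 138*2+11 = 287; b=3
s*b = 287*3 = 861

861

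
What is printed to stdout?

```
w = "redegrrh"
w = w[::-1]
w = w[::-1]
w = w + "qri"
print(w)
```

redegrrhqri

reverse → 'hrrgeder'
reverse → 'redegrrh'
+ 'qri' → 'redegrrhqri'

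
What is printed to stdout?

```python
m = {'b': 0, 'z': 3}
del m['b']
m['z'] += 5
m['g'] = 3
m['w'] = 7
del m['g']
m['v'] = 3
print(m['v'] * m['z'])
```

24

del 'b' → {'z': 3}
m['z'] = 3+5 = 8 → {'z': 8}
m['g'] = 3 → {'z': 8, 'g': 3}
m['w'] = 7 → {'z': 8, 'g': 3, 'w': 7}
del 'g' → {'z': 8, 'w': 7}
m['v'] = 3 → {'z': 8, 'w': 7, 'v': 3}
m['v']*m['z'] = 3*8 = 24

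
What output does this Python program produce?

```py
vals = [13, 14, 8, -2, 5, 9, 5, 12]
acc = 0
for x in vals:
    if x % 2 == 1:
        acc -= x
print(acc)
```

x=13: odd, acc = 0-13 = -13
x=14: not odd
x=8: not odd
x=-2: not odd
x=5: odd, acc = (-13)-5 = -18
x=9: odd, acc = (-18)-9 = -27
x=5: odd, acc = (-27)-5 = -32
x=12: not odd

-32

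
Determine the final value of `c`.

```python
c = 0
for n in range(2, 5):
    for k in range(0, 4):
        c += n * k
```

n=2,k=0: c = 0+0 = 0
n=2,k=1: c = 0+2 = 2
n=2,k=2: c = 2+4 = 6
n=2,k=3: c = 6+6 = 12
n=3,k=0: c = 12+0 = 12
n=3,k=1: c = 12+3 = 15
n=3,k=2: c = 15+6 = 21
n=3,k=3: c = 21+9 = 30
n=4,k=0: c = 30+0 = 30
n=4,k=1: c = 30+4 = 34
n=4,k=2: c = 34+8 = 42
n=4,k=3: c = 42+12 = 54

54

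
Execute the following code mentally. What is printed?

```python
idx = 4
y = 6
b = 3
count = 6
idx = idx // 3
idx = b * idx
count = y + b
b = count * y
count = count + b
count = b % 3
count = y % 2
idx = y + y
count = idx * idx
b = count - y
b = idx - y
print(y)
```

6

idx = 4//3 = 1
idx = 3*1 = 3
count = 6+3 = 9
b = 9*6 = 54
count = 9+54 = 63
count = 54%3 = 0
count = 6%2 = 0
idx = 6+6 = 12
count = 12*12 = 144
b = 144-6 = 138
b = 12-6 = 6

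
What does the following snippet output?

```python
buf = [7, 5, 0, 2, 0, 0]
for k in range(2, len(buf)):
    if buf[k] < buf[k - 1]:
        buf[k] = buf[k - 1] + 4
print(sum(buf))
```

k=2: 0<5, buf[2] = 5+4 = 9 → [7, 5, 9, 2, 0, 0]
k=3: 2<9, buf[3] = 9+4 = 13 → [7, 5, 9, 13, 0, 0]
k=4: 0<13, buf[4] = 13+4 = 17 → [7, 5, 9, 13, 17, 0]
k=5: 0<17, buf[5] = 17+4 = 21 → [7, 5, 9, 13, 17, 21]
sum = 72

72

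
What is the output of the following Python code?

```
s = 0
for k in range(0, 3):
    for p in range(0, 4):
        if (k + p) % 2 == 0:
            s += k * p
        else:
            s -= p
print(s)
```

k=0,p=0: even sum, s = 0+0 = 0
k=0,p=1: odd sum, s = 0-1 = -1
k=0,p=2: even sum, s = (-1)+0 = -1
k=0,p=3: odd sum, s = (-1)-3 = -4
k=1,p=0: odd sum, s = (-4)-0 = -4
k=1,p=1: even sum, s = (-4)+1 = -3
k=1,p=2: odd sum, s = (-3)-2 = -5
k=1,p=3: even sum, s = (-5)+3 = -2
k=2,p=0: even sum, s = (-2)+0 = -2
k=2,p=1: odd sum, s = (-2)-1 = -3
k=2,p=2: even sum, s = (-3)+4 = 1
k=2,p=3: odd sum, s = 1-3 = -2

-2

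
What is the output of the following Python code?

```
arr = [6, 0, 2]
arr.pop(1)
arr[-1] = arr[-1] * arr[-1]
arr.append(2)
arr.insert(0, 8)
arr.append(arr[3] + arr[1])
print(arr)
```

[8, 6, 4, 2, 8]

pop(1) removes 0 → [6, 2]
arr[-1] = arr[-1]*arr[-1] = 2*2 = 4 → [6, 4]
append 2 → [6, 4, 2]
insert 8 at 0 → [8, 6, 4, 2]
append arr[3]+arr[1] = 2+6 = 8 → [8, 6, 4, 2, 8]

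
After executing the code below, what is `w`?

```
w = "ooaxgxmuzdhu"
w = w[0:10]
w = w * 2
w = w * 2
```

slice [0:10] → 'ooaxgxmuzd'
repeat ×2 → 'ooaxgxmuzdooaxgxmuzd'
repeat ×2 → 'ooaxgxmuzdooaxgxmuzdooaxgxmuzdooaxgxmuzd'

'ooaxgxmuzdooaxgxmuzdooaxgxmuzdooaxgxmuzd'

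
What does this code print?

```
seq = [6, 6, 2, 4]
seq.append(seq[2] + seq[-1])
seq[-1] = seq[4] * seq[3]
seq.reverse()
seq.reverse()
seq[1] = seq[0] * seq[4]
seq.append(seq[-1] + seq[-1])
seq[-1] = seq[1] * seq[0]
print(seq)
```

[6, 144, 2, 4, 24, 864]

append seq[2]+seq[-1] = 2+4 = 6 → [6, 6, 2, 4, 6]
seq[-1] = seq[4]*seq[3] = 6*4 = 24 → [6, 6, 2, 4, 24]
reverse → [24, 4, 2, 6, 6]
reverse → [6, 6, 2, 4, 24]
seq[1] = seq[0]*seq[4] = 6*24 = 144 → [6, 144, 2, 4, 24]
append seq[-1]+seq[-1] = 24+24 = 48 → [6, 144, 2, 4, 24, 48]
seq[-1] = seq[1]*seq[0] = 144*6 = 864 → [6, 144, 2, 4, 24, 864]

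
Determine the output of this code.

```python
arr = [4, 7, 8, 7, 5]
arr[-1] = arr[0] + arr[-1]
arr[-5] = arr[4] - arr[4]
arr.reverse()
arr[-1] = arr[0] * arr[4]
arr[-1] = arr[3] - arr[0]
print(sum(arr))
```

arr[-1] = arr[0]+arr[-1] = 4+5 = 9 → [4, 7, 8, 7, 9]
arr[-5] = arr[4]-arr[4] = 9-9 = 0 → [0, 7, 8, 7, 9]
reverse → [9, 7, 8, 7, 0]
arr[-1] = arr[0]*arr[4] = 9*0 = 0 → [9, 7, 8, 7, 0]
arr[-1] = arr[3]-arr[0] = 7-9 = -2 → [9, 7, 8, 7, -2]
sum = 29

29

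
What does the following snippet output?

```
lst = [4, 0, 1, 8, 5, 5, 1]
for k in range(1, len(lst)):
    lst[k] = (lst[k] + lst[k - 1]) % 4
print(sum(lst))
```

11

k=1: lst[1] = (0+4)%4 = 0 → [4, 0, 1, 8, 5, 5, 1]
k=2: lst[2] = (1+0)%4 = 1 → [4, 0, 1, 8, 5, 5, 1]
k=3: lst[3] = (8+1)%4 = 1 → [4, 0, 1, 1, 5, 5, 1]
k=4: lst[4] = (5+1)%4 = 2 → [4, 0, 1, 1, 2, 5, 1]
k=5: lst[5] = (5+2)%4 = 3 → [4, 0, 1, 1, 2, 3, 1]
k=6: lst[6] = (1+3)%4 = 0 → [4, 0, 1, 1, 2, 3, 0]
sum = 11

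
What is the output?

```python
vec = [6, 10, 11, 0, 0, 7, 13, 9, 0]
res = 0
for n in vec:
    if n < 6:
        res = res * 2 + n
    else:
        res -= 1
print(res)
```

-30

n=6: not <6, res = 0-1 = -1
n=10: not <6, res = (-1)-1 = -2
n=11: not <6, res = (-2)-1 = -3
n=0: <6, res = (-3)*2+0 = -6
n=0: <6, res = (-6)*2+0 = -12
n=7: not <6, res = (-12)-1 = -13
n=13: not <6, res = (-13)-1 = -14
n=9: not <6, res = (-14)-1 = -15
n=0: <6, res = (-15)*2+0 = -30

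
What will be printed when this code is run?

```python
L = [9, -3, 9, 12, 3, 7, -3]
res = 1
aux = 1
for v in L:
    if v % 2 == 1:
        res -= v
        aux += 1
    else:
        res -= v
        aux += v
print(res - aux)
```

v=9: odd, res = 1-9 = -8; aux=2
v=-3: odd, res = (-8)-(-3) = -5; aux=3
v=9: odd, res = (-5)-9 = -14; aux=4
v=12: not odd, res = (-14)-12 = -26; aux=16
v=3: odd, res = (-26)-3 = -29; aux=17
v=7: odd, res = (-29)-7 = -36; aux=18
v=-3: odd, res = (-36)-(-3) = -33; aux=19
res-aux = (-33)-19 = -52

-52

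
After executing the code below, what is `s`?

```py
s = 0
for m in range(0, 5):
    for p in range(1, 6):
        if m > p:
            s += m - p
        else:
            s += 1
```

29

m=0,p=1: not 0>1, s = 0+1 = 1
m=0,p=2: not 0>2, s = 1+1 = 2
m=0,p=3: not 0>3, s = 2+1 = 3
m=0,p=4: not 0>4, s = 3+1 = 4
m=0,p=5: not 0>5, s = 4+1 = 5
m=1,p=1: not 1>1, s = 5+1 = 6
m=1,p=2: not 1>2, s = 6+1 = 7
m=1,p=3: not 1>3, s = 7+1 = 8
m=1,p=4: not 1>4, s = 8+1 = 9
m=1,p=5: not 1>5, s = 9+1 = 10
m=2,p=1: 2>1, s = 10+1 = 11
m=2,p=2: not 2>2, s = 11+1 = 12
m=2,p=3: not 2>3, s = 12+1 = 13
m=2,p=4: not 2>4, s = 13+1 = 14
m=2,p=5: not 2>5, s = 14+1 = 15
m=3,p=1: 3>1, s = 15+2 = 17
m=3,p=2: 3>2, s = 17+1 = 18
m=3,p=3: not 3>3, s = 18+1 = 19
m=3,p=4: not 3>4, s = 19+1 = 20
m=3,p=5: not 3>5, s = 20+1 = 21
m=4,p=1: 4>1, s = 21+3 = 24
m=4,p=2: 4>2, s = 24+2 = 26
m=4,p=3: 4>3, s = 26+1 = 27
m=4,p=4: not 4>4, s = 27+1 = 28
m=4,p=5: not 4>5, s = 28+1 = 29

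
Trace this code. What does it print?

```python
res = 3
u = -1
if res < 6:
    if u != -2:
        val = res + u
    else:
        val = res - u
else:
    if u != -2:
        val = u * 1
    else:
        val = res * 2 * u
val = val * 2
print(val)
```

4

res=3, u=-1
res < 6 is True; u != -2 is True
→ val = res + u = 2
val = 2*2 = 4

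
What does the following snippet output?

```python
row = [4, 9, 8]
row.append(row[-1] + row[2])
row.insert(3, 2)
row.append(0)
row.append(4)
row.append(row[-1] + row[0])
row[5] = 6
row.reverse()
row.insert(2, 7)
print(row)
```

[8, 4, 7, 6, 16, 2, 8, 9, 4]

append row[-1]+row[2] = 8+8 = 16 → [4, 9, 8, 16]
insert 2 at 3 → [4, 9, 8, 2, 16]
append 0 → [4, 9, 8, 2, 16, 0]
append 4 → [4, 9, 8, 2, 16, 0, 4]
append row[-1]+row[0] = 4+4 = 8 → [4, 9, 8, 2, 16, 0, 4, 8]
row[5] = 6 → [4, 9, 8, 2, 16, 6, 4, 8]
reverse → [8, 4, 6, 16, 2, 8, 9, 4]
insert 7 at 2 → [8, 4, 7, 6, 16, 2, 8, 9, 4]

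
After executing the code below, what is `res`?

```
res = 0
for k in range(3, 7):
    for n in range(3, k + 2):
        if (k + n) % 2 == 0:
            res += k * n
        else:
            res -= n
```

k=3,n=3: even sum, res = 0+9 = 9
k=3,n=4: odd sum, res = 9-4 = 5
k=4,n=3: odd sum, res = 5-3 = 2
k=4,n=4: even sum, res = 2+16 = 18
k=4,n=5: odd sum, res = 18-5 = 13
k=5,n=3: even sum, res = 13+15 = 28
k=5,n=4: odd sum, res = 28-4 = 24
k=5,n=5: even sum, res = 24+25 = 49
k=5,n=6: odd sum, res = 49-6 = 43
k=6,n=3: odd sum, res = 43-3 = 40
k=6,n=4: even sum, res = 40+24 = 64
k=6,n=5: odd sum, res = 64-5 = 59
k=6,n=6: even sum, res = 59+36 = 95
k=6,n=7: odd sum, res = 95-7 = 88

88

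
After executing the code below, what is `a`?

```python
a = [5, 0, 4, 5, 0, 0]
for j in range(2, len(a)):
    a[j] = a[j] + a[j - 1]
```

j=2: a[2] = 4+0 = 4 → [5, 0, 4, 5, 0, 0]
j=3: a[3] = 5+4 = 9 → [5, 0, 4, 9, 0, 0]
j=4: a[4] = 0+9 = 9 → [5, 0, 4, 9, 9, 0]
j=5: a[5] = 0+9 = 9 → [5, 0, 4, 9, 9, 9]

[5, 0, 4, 9, 9, 9]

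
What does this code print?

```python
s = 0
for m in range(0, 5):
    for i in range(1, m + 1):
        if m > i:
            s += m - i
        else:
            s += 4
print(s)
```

m=1,i=1: not 1>1, s = 0+4 = 4
m=2,i=1: 2>1, s = 4+1 = 5
m=2,i=2: not 2>2, s = 5+4 = 9
m=3,i=1: 3>1, s = 9+2 = 11
m=3,i=2: 3>2, s = 11+1 = 12
m=3,i=3: not 3>3, s = 12+4 = 16
m=4,i=1: 4>1, s = 16+3 = 19
m=4,i=2: 4>2, s = 19+2 = 21
m=4,i=3: 4>3, s = 21+1 = 22
m=4,i=4: not 4>4, s = 22+4 = 26

26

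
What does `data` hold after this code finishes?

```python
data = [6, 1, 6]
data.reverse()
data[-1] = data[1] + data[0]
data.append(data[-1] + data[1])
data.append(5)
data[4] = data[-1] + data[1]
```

[6, 1, 7, 8, 6]

reverse → [6, 1, 6]
data[-1] = data[1]+data[0] = 1+6 = 7 → [6, 1, 7]
append data[-1]+data[1] = 7+1 = 8 → [6, 1, 7, 8]
append 5 → [6, 1, 7, 8, 5]
data[4] = data[-1]+data[1] = 5+1 = 6 → [6, 1, 7, 8, 6]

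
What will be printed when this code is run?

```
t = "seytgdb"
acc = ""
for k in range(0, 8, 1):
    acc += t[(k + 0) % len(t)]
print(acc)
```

seytgdbs

k=0: add t[0]='s' → 's'
k=1: add t[1]='e' → 'se'
k=2: add t[2]='y' → 'sey'
k=3: add t[3]='t' → 'seyt'
k=4: add t[4]='g' → 'seytg'
k=5: add t[5]='d' → 'seytgd'
k=6: add t[6]='b' → 'seytgdb'
k=7: add t[0]='s' → 'seytgdbs'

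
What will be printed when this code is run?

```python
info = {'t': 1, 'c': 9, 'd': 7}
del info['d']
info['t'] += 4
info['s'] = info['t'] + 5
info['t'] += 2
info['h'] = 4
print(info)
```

del 'd' → {'t': 1, 'c': 9}
info['t'] = 1+4 = 5 → {'t': 5, 'c': 9}
info['s'] = info['t']+5 = 10 → {'t': 5, 'c': 9, 's': 10}
info['t'] = 5+2 = 7 → {'t': 7, 'c': 9, 's': 10}
info['h'] = 4 → {'t': 7, 'c': 9, 's': 10, 'h': 4}

{'t': 7, 'c': 9, 's': 10, 'h': 4}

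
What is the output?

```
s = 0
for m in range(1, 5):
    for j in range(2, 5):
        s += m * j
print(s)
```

90

m=1,j=2: s = 0+2 = 2
m=1,j=3: s = 2+3 = 5
m=1,j=4: s = 5+4 = 9
m=2,j=2: s = 9+4 = 13
m=2,j=3: s = 13+6 = 19
m=2,j=4: s = 19+8 = 27
m=3,j=2: s = 27+6 = 33
m=3,j=3: s = 33+9 = 42
m=3,j=4: s = 42+12 = 54
m=4,j=2: s = 54+8 = 62
m=4,j=3: s = 62+12 = 74
m=4,j=4: s = 74+16 = 90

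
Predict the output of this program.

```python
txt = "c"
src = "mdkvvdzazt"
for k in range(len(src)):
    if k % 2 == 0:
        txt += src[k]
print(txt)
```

k=0: add 'm' → 'cm'
k=1: skip
k=2: add 'k' → 'cmk'
k=3: skip
k=4: add 'v' → 'cmkv'
k=5: skip
k=6: add 'z' → 'cmkvz'
k=7: skip
k=8: add 'z' → 'cmkvzz'
k=9: skip

cmkvzz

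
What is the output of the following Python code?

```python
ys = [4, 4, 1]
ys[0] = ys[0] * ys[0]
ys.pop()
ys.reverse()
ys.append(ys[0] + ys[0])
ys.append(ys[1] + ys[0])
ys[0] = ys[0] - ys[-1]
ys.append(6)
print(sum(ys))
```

34

ys[0] = ys[0]*ys[0] = 4*4 = 16 → [16, 4, 1]
pop() removes 1 → [16, 4]
reverse → [4, 16]
append ys[0]+ys[0] = 4+4 = 8 → [4, 16, 8]
append ys[1]+ys[0] = 16+4 = 20 → [4, 16, 8, 20]
ys[0] = ys[0]-ys[-1] = 4-20 = -16 → [-16, 16, 8, 20]
append 6 → [-16, 16, 8, 20, 6]
sum = 34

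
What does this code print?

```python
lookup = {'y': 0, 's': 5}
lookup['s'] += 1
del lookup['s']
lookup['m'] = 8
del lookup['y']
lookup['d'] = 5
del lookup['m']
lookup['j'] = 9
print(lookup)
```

lookup['s'] = 5+1 = 6 → {'y': 0, 's': 6}
del 's' → {'y': 0}
lookup['m'] = 8 → {'y': 0, 'm': 8}
del 'y' → {'m': 8}
lookup['d'] = 5 → {'m': 8, 'd': 5}
del 'm' → {'d': 5}
lookup['j'] = 9 → {'d': 5, 'j': 9}

{'d': 5, 'j': 9}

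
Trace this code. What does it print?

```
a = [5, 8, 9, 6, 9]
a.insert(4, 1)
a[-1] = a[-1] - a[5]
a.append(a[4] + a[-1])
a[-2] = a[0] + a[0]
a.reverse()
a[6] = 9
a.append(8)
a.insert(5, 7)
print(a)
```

insert 1 at 4 → [5, 8, 9, 6, 1, 9]
a[-1] = a[-1]-a[5] = 9-9 = 0 → [5, 8, 9, 6, 1, 0]
append a[4]+a[-1] = 1+0 = 1 → [5, 8, 9, 6, 1, 0, 1]
a[-2] = a[0]+a[0] = 5+5 = 10 → [5, 8, 9, 6, 1, 10, 1]
reverse → [1, 10, 1, 6, 9, 8, 5]
a[6] = 9 → [1, 10, 1, 6, 9, 8, 9]
append 8 → [1, 10, 1, 6, 9, 8, 9, 8]
insert 7 at 5 → [1, 10, 1, 6, 9, 7, 8, 9, 8]

[1, 10, 1, 6, 9, 7, 8, 9, 8]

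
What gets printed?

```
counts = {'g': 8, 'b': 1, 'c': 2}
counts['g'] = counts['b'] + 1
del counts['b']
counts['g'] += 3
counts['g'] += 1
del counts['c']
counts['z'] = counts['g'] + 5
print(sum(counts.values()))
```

counts['g'] = counts['b']+1 = 2 → {'g': 2, 'b': 1, 'c': 2}
del 'b' → {'g': 2, 'c': 2}
counts['g'] = 2+3 = 5 → {'g': 5, 'c': 2}
counts['g'] = 5+1 = 6 → {'g': 6, 'c': 2}
del 'c' → {'g': 6}
counts['z'] = counts['g']+5 = 11 → {'g': 6, 'z': 11}
sum of values = 17

17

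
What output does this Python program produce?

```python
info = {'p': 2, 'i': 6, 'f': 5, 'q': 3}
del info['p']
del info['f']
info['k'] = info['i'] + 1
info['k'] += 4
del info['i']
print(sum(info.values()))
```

14

del 'p' → {'i': 6, 'f': 5, 'q': 3}
del 'f' → {'i': 6, 'q': 3}
info['k'] = info['i']+1 = 7 → {'i': 6, 'q': 3, 'k': 7}
info['k'] = 7+4 = 11 → {'i': 6, 'q': 3, 'k': 11}
del 'i' → {'q': 3, 'k': 11}
sum of values = 14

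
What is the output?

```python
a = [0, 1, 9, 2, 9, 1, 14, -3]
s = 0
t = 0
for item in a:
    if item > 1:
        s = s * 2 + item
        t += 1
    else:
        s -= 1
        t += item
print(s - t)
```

74

item=0: not >1, s = 0-1 = -1; t=0
item=1: not >1, s = (-1)-1 = -2; t=1
item=9: >1, s = (-2)*2+9 = 5; t=2
item=2: >1, s = 5*2+2 = 12; t=3
item=9: >1, s = 12*2+9 = 33; t=4
item=1: not >1, s = 33-1 = 32; t=5
item=14: >1, s = 32*2+14 = 78; t=6
item=-3: not >1, s = 78-1 = 77; t=3
s-t = 77-3 = 74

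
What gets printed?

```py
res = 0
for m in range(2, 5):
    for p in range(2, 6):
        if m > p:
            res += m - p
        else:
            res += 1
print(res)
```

m=2,p=2: not 2>2, res = 0+1 = 1
m=2,p=3: not 2>3, res = 1+1 = 2
m=2,p=4: not 2>4, res = 2+1 = 3
m=2,p=5: not 2>5, res = 3+1 = 4
m=3,p=2: 3>2, res = 4+1 = 5
m=3,p=3: not 3>3, res = 5+1 = 6
m=3,p=4: not 3>4, res = 6+1 = 7
m=3,p=5: not 3>5, res = 7+1 = 8
m=4,p=2: 4>2, res = 8+2 = 10
m=4,p=3: 4>3, res = 10+1 = 11
m=4,p=4: not 4>4, res = 11+1 = 12
m=4,p=5: not 4>5, res = 12+1 = 13

13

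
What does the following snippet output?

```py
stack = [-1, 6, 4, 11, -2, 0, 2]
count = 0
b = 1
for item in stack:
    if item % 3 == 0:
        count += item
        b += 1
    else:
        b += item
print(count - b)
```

item=-1: not %3==0; b=0
item=6: %3==0, count = 0+6 = 6; b=1
item=4: not %3==0; b=5
item=11: not %3==0; b=16
item=-2: not %3==0; b=14
item=0: %3==0, count = 6+0 = 6; b=15
item=2: not %3==0; b=17
count-b = 6-17 = -11

-11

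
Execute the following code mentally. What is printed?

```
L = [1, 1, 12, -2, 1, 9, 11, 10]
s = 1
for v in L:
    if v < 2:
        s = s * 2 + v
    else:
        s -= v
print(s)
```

-53

v=1: <2, s = 1*2+1 = 3
v=1: <2, s = 3*2+1 = 7
v=12: not <2, s = 7-12 = -5
v=-2: <2, s = (-5)*2+(-2) = -12
v=1: <2, s = (-12)*2+1 = -23
v=9: not <2, s = (-23)-9 = -32
v=11: not <2, s = (-32)-11 = -43
v=10: not <2, s = (-43)-10 = -53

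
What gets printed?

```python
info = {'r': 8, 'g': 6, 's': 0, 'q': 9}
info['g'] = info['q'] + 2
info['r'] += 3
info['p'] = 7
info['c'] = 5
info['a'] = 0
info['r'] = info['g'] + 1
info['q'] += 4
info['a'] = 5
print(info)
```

info['g'] = info['q']+2 = 11 → {'r': 8, 'g': 11, 's': 0, 'q': 9}
info['r'] = 8+3 = 11 → {'r': 11, 'g': 11, 's': 0, 'q': 9}
info['p'] = 7 → {'r': 11, 'g': 11, 's': 0, 'q': 9, 'p': 7}
info['c'] = 5 → {'r': 11, 'g': 11, 's': 0, 'q': 9, 'p': 7, 'c': 5}
info['a'] = 0 → {'r': 11, 'g': 11, 's': 0, 'q': 9, 'p': 7, 'c': 5, 'a': 0}
info['r'] = info['g']+1 = 12 → {'r': 12, 'g': 11, 's': 0, 'q': 9, 'p': 7, 'c': 5, 'a': 0}
info['q'] = 9+4 = 13 → {'r': 12, 'g': 11, 's': 0, 'q': 13, 'p': 7, 'c': 5, 'a': 0}
info['a'] = 5 → {'r': 12, 'g': 11, 's': 0, 'q': 13, 'p': 7, 'c': 5, 'a': 5}

{'r': 12, 'g': 11, 's': 0, 'q': 13, 'p': 7, 'c': 5, 'a': 5}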